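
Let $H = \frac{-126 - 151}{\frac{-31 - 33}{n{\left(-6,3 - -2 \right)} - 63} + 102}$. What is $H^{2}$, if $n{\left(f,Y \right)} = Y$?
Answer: $\frac{64529089}{8940100} \approx 7.2179$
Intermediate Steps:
$H = - \frac{8033}{2990}$ ($H = \frac{-126 - 151}{\frac{-31 - 33}{\left(3 - -2\right) - 63} + 102} = - \frac{277}{- \frac{64}{\left(3 + 2\right) - 63} + 102} = - \frac{277}{- \frac{64}{5 - 63} + 102} = - \frac{277}{- \frac{64}{-58} + 102} = - \frac{277}{\left(-64\right) \left(- \frac{1}{58}\right) + 102} = - \frac{277}{\frac{32}{29} + 102} = - \frac{277}{\frac{2990}{29}} = \left(-277\right) \frac{29}{2990} = - \frac{8033}{2990} \approx -2.6866$)
$H^{2} = \left(- \frac{8033}{2990}\right)^{2} = \frac{64529089}{8940100}$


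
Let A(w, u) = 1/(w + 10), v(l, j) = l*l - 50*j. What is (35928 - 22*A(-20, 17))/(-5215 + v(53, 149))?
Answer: -179651/49280 ≈ -3.6455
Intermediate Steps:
v(l, j) = l**2 - 50*j
A(w, u) = 1/(10 + w)
(35928 - 22*A(-20, 17))/(-5215 + v(53, 149)) = (35928 - 22/(10 - 20))/(-5215 + (53**2 - 50*149)) = (35928 - 22/(-10))/(-5215 + (2809 - 7450)) = (35928 - 22*(-1/10))/(-5215 - 4641) = (35928 + 11/5)/(-9856) = (179651/5)*(-1/9856) = -179651/49280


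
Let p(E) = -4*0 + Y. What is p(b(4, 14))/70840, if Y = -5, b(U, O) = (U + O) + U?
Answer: -1/14168 ≈ -7.0582e-5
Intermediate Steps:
b(U, O) = O + 2*U (b(U, O) = (O + U) + U = O + 2*U)
p(E) = -5 (p(E) = -4*0 - 5 = 0 - 5 = -5)
p(b(4, 14))/70840 = -5/70840 = -5*1/70840 = -1/14168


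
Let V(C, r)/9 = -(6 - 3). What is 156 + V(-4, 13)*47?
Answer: -1113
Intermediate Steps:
V(C, r) = -27 (V(C, r) = 9*(-(6 - 3)) = 9*(-1*3) = 9*(-3) = -27)
156 + V(-4, 13)*47 = 156 - 27*47 = 156 - 1269 = -1113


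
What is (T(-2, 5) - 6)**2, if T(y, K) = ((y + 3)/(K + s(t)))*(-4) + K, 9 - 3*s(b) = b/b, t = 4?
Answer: 1225/529 ≈ 2.3157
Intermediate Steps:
s(b) = 8/3 (s(b) = 3 - b/(3*b) = 3 - 1/3*1 = 3 - 1/3 = 8/3)
T(y, K) = K - 4*(3 + y)/(8/3 + K) (T(y, K) = ((y + 3)/(K + 8/3))*(-4) + K = ((3 + y)/(8/3 + K))*(-4) + K = -4*(3 + y)/(8/3 + K) + K = K - 4*(3 + y)/(8/3 + K))
(T(-2, 5) - 6)**2 = ((-36 - 12*(-2) + 3*5**2 + 8*5)/(8 + 3*5) - 6)**2 = ((-36 + 24 + 3*25 + 40)/(8 + 15) - 6)**2 = ((-36 + 24 + 75 + 40)/23 - 6)**2 = ((1/23)*103 - 6)**2 = (103/23 - 6)**2 = (-35/23)**2 = 1225/529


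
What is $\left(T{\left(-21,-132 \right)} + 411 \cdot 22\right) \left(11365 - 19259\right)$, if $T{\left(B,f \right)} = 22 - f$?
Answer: $-72593224$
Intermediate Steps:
$\left(T{\left(-21,-132 \right)} + 411 \cdot 22\right) \left(11365 - 19259\right) = \left(\left(22 - -132\right) + 411 \cdot 22\right) \left(11365 - 19259\right) = \left(\left(22 + 132\right) + 9042\right) \left(-7894\right) = \left(154 + 9042\right) \left(-7894\right) = 9196 \left(-7894\right) = -72593224$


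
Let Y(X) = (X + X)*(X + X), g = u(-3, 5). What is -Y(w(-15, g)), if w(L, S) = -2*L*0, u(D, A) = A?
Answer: 0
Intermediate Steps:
g = 5
w(L, S) = 0
Y(X) = 4*X**2 (Y(X) = (2*X)*(2*X) = 4*X**2)
-Y(w(-15, g)) = -4*0**2 = -4*0 = -1*0 = 0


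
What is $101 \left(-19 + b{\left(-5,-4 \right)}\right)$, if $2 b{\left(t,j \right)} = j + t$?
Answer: $- \frac{4747}{2} \approx -2373.5$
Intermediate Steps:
$b{\left(t,j \right)} = \frac{j}{2} + \frac{t}{2}$ ($b{\left(t,j \right)} = \frac{j + t}{2} = \frac{j}{2} + \frac{t}{2}$)
$101 \left(-19 + b{\left(-5,-4 \right)}\right) = 101 \left(-19 + \left(\frac{1}{2} \left(-4\right) + \frac{1}{2} \left(-5\right)\right)\right) = 101 \left(-19 - \frac{9}{2}\right) = 101 \left(- \frac{47}{2}\right) = - \frac{4747}{2}$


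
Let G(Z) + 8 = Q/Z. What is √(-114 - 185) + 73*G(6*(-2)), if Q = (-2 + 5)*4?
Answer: -657 + I*√299 ≈ -657.0 + 17.292*I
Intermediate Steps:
Q = 12 (Q = 3*4 = 12)
G(Z) = -8 + 12/Z
√(-114 - 185) + 73*G(6*(-2)) = √(-114 - 185) + 73*(-8 + 12/((6*(-2)))) = √(-299) + 73*(-8 + 12/(-12)) = I*√299 + 73*(-8 + 12*(-1/12)) = I*√299 + 73*(-8 - 1) = I*√299 + 73*(-9) = I*√299 - 657 = -657 + I*√299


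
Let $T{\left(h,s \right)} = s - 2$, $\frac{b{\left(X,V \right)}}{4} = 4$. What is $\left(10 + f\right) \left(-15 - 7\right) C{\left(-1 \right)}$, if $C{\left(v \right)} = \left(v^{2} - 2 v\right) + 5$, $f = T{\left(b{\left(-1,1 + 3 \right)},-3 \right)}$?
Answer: $-880$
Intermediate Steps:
$b{\left(X,V \right)} = 16$ ($b{\left(X,V \right)} = 4 \cdot 4 = 16$)
$T{\left(h,s \right)} = -2 + s$
$f = -5$ ($f = -2 - 3 = -5$)
$C{\left(v \right)} = 5 + v^{2} - 2 v$
$\left(10 + f\right) \left(-15 - 7\right) C{\left(-1 \right)} = \left(10 - 5\right) \left(-15 - 7\right) \left(5 + \left(-1\right)^{2} - -2\right) = 5 \left(-22\right) \left(5 + 1 + 2\right) = \left(-110\right) 8 = -880$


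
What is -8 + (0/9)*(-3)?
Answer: -8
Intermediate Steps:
-8 + (0/9)*(-3) = -8 + (0*(1/9))*(-3) = -8 + 0*(-3) = -8 + 0 = -8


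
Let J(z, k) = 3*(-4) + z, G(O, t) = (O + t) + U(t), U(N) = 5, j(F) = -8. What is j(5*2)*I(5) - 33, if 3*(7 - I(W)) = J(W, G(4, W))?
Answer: -323/3 ≈ -107.67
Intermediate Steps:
G(O, t) = 5 + O + t (G(O, t) = (O + t) + 5 = 5 + O + t)
J(z, k) = -12 + z
I(W) = 11 - W/3 (I(W) = 7 - (-12 + W)/3 = 7 + (4 - W/3) = 11 - W/3)
j(5*2)*I(5) - 33 = -8*(11 - ⅓*5) - 33 = -8*(11 - 5/3) - 33 = -8*28/3 - 33 = -224/3 - 33 = -323/3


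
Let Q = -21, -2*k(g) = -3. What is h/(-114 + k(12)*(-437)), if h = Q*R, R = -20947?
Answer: -293258/513 ≈ -571.65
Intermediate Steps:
k(g) = 3/2 (k(g) = -½*(-3) = 3/2)
h = 439887 (h = -21*(-20947) = 439887)
h/(-114 + k(12)*(-437)) = 439887/(-114 + (3/2)*(-437)) = 439887/(-114 - 1311/2) = 439887/(-1539/2) = 439887*(-2/1539) = -293258/513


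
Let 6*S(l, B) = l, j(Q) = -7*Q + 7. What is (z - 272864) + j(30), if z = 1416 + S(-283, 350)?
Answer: -1630189/6 ≈ -2.7170e+5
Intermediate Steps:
j(Q) = 7 - 7*Q
S(l, B) = l/6
z = 8213/6 (z = 1416 + (1/6)*(-283) = 1416 - 283/6 = 8213/6 ≈ 1368.8)
(z - 272864) + j(30) = (8213/6 - 272864) + (7 - 7*30) = -1628971/6 + (7 - 210) = -1628971/6 - 203 = -1630189/6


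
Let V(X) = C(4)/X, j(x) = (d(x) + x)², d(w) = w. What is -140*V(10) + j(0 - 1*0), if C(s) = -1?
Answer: 14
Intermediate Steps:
j(x) = 4*x² (j(x) = (x + x)² = (2*x)² = 4*x²)
V(X) = -1/X
-140*V(10) + j(0 - 1*0) = -(-140)/10 + 4*(0 - 1*0)² = -(-140)/10 + 4*(0 + 0)² = -140*(-⅒) + 4*0² = 14 + 4*0 = 14 + 0 = 14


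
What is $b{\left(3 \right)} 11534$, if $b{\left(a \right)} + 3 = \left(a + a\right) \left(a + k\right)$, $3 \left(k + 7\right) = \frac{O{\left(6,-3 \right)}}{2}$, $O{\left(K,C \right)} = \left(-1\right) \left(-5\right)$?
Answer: $-253748$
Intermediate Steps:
$O{\left(K,C \right)} = 5$
$k = - \frac{37}{6}$ ($k = -7 + \frac{5 \cdot \frac{1}{2}}{3} = -7 + \frac{1}{3} \cdot \frac{5}{2} = -7 + \frac{5}{6} = - \frac{37}{6} \approx -6.1667$)
$b{\left(a \right)} = -3 + 2 a \left(- \frac{37}{6} + a\right)$ ($b{\left(a \right)} = -3 + \left(a + a\right) \left(a - \frac{37}{6}\right) = -3 + 2 a \left(- \frac{37}{6} + a\right)$)
$b{\left(3 \right)} 11534 = \left(-3 + 2 \cdot 3^{2} - 37\right) 11534 = \left(-3 + 2 \cdot 9 - 37\right) 11534 = \left(-3 + 18 - 37\right) 11534 = \left(-22\right) 11534 = -253748$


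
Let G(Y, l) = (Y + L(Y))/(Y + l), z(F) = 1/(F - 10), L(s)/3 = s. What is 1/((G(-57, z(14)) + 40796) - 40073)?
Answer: 227/165033 ≈ 0.0013755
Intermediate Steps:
L(s) = 3*s
z(F) = 1/(-10 + F)
G(Y, l) = 4*Y/(Y + l) (G(Y, l) = (Y + 3*Y)/(Y + l) = (4*Y)/(Y + l) = 4*Y/(Y + l))
1/((G(-57, z(14)) + 40796) - 40073) = 1/((4*(-57)/(-57 + 1/(-10 + 14)) + 40796) - 40073) = 1/((4*(-57)/(-57 + 1/4) + 40796) - 40073) = 1/((4*(-57)/(-57 + ¼) + 40796) - 40073) = 1/((4*(-57)/(-227/4) + 40796) - 40073) = 1/((4*(-57)*(-4/227) + 40796) - 40073) = 1/((912/227 + 40796) - 40073) = 1/(9261604/227 - 40073) = 1/(165033/227) = 227/165033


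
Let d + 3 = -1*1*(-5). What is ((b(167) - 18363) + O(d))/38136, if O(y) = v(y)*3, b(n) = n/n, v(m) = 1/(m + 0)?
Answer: -36721/76272 ≈ -0.48145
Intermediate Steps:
d = 2 (d = -3 - 1*1*(-5) = -3 - 1*(-5) = -3 + 5 = 2)
v(m) = 1/m
b(n) = 1
O(y) = 3/y
((b(167) - 18363) + O(d))/38136 = ((1 - 18363) + 3/2)/38136 = (-18362 + 3*(½))*(1/38136) = (-18362 + 3/2)*(1/38136) = -36721/2*1/38136 = -36721/76272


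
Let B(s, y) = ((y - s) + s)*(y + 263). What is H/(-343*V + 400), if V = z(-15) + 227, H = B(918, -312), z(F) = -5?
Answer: -7644/37873 ≈ -0.20183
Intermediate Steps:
B(s, y) = y*(263 + y)
H = 15288 (H = -312*(263 - 312) = -312*(-49) = 15288)
V = 222 (V = -5 + 227 = 222)
H/(-343*V + 400) = 15288/(-343*222 + 400) = 15288/(-76146 + 400) = 15288/(-75746) = 15288*(-1/75746) = -7644/37873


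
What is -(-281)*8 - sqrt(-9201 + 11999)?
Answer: 2248 - sqrt(2798) ≈ 2195.1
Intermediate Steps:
-(-281)*8 - sqrt(-9201 + 11999) = -1*(-2248) - sqrt(2798) = 2248 - sqrt(2798)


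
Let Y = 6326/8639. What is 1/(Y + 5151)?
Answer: 8639/44505815 ≈ 0.00019411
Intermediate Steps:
Y = 6326/8639 (Y = 6326*(1/8639) = 6326/8639 ≈ 0.73226)
1/(Y + 5151) = 1/(6326/8639 + 5151) = 1/(44505815/8639) = 8639/44505815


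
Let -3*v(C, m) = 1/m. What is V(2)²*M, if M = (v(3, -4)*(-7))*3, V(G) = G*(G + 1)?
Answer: -63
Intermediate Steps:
v(C, m) = -1/(3*m)
V(G) = G*(1 + G)
M = -7/4 (M = (-⅓/(-4)*(-7))*3 = (-⅓*(-¼)*(-7))*3 = ((1/12)*(-7))*3 = -7/12*3 = -7/4 ≈ -1.7500)
V(2)²*M = (2*(1 + 2))²*(-7/4) = (2*3)²*(-7/4) = 6²*(-7/4) = 36*(-7/4) = -63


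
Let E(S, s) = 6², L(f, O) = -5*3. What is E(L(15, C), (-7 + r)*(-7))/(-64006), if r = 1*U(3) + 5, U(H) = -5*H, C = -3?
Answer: -18/32003 ≈ -0.00056245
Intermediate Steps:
r = -10 (r = 1*(-5*3) + 5 = 1*(-15) + 5 = -15 + 5 = -10)
L(f, O) = -15
E(S, s) = 36
E(L(15, C), (-7 + r)*(-7))/(-64006) = 36/(-64006) = 36*(-1/64006) = -18/32003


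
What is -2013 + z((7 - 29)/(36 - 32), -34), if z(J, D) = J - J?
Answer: -2013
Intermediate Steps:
z(J, D) = 0
-2013 + z((7 - 29)/(36 - 32), -34) = -2013 + 0 = -2013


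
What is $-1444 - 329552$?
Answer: $-330996$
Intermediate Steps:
$-1444 - 329552 = -330996$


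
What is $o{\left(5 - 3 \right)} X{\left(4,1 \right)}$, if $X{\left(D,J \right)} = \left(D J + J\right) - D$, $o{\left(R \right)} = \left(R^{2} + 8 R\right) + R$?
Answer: $22$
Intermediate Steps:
$o{\left(R \right)} = R^{2} + 9 R$
$X{\left(D,J \right)} = J - D + D J$ ($X{\left(D,J \right)} = \left(J + D J\right) - D = J - D + D J$)
$o{\left(5 - 3 \right)} X{\left(4,1 \right)} = \left(5 - 3\right) \left(9 + \left(5 - 3\right)\right) \left(1 - 4 + 4 \cdot 1\right) = \left(5 - 3\right) \left(9 + \left(5 - 3\right)\right) \left(1 - 4 + 4\right) = 2 \left(9 + 2\right) 1 = 2 \cdot 11 \cdot 1 = 22 \cdot 1 = 22$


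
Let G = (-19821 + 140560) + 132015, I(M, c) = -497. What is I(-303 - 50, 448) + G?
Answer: 252257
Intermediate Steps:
G = 252754 (G = 120739 + 132015 = 252754)
I(-303 - 50, 448) + G = -497 + 252754 = 252257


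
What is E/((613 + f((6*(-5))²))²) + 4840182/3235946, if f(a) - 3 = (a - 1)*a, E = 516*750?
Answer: 198338636372891337/132600977347673786 ≈ 1.4958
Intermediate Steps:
E = 387000
f(a) = 3 + a*(-1 + a) (f(a) = 3 + (a - 1)*a = 3 + (-1 + a)*a = 3 + a*(-1 + a))
E/((613 + f((6*(-5))²))²) + 4840182/3235946 = 387000/((613 + (3 + ((6*(-5))²)² - (6*(-5))²))²) + 4840182/3235946 = 387000/((613 + (3 + ((-30)²)² - 1*(-30)²))²) + 4840182*(1/3235946) = 387000/((613 + (3 + 900² - 1*900))²) + 2420091/1617973 = 387000/((613 + (3 + 810000 - 900))²) + 2420091/1617973 = 387000/((613 + 809103)²) + 2420091/1617973 = 387000/(809716²) + 2420091/1617973 = 387000/655640000656 + 2420091/1617973 = 387000*(1/655640000656) + 2420091/1617973 = 48375/81955000082 + 2420091/1617973 = 198338636372891337/132600977347673786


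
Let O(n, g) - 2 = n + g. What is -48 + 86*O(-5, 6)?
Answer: 210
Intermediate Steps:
O(n, g) = 2 + g + n (O(n, g) = 2 + (n + g) = 2 + (g + n) = 2 + g + n)
-48 + 86*O(-5, 6) = -48 + 86*(2 + 6 - 5) = -48 + 86*3 = -48 + 258 = 210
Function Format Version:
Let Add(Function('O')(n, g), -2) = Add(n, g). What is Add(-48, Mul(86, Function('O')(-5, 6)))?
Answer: 210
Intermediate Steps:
Function('O')(n, g) = Add(2, g, n) (Function('O')(n, g) = Add(2, Add(n, g)) = Add(2, Add(g, n)) = Add(2, g, n))
Add(-48, Mul(86, Function('O')(-5, 6))) = Add(-48, Mul(86, Add(2, 6, -5))) = Add(-48, Mul(86, 3)) = Add(-48, 258) = 210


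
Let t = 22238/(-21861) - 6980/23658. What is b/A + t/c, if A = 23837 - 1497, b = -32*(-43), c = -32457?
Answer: 963049492680424/15625299636339435 ≈ 0.061634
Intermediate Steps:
b = 1376
A = 22340
t = -113116064/86197923 (t = 22238*(-1/21861) - 6980*1/23658 = -22238/21861 - 3490/11829 = -113116064/86197923 ≈ -1.3123)
b/A + t/c = 1376/22340 - 113116064/86197923/(-32457) = 1376*(1/22340) - 113116064/86197923*(-1/32457) = 344/5585 + 113116064/2797725986811 = 963049492680424/15625299636339435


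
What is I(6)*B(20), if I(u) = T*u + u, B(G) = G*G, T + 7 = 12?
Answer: 14400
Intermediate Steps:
T = 5 (T = -7 + 12 = 5)
B(G) = G**2
I(u) = 6*u (I(u) = 5*u + u = 6*u)
I(6)*B(20) = (6*6)*20**2 = 36*400 = 14400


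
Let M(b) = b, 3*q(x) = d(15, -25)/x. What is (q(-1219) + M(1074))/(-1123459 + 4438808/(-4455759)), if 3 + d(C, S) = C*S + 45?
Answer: -530363727873/554741078165581 ≈ -0.00095606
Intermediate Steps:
d(C, S) = 42 + C*S (d(C, S) = -3 + (C*S + 45) = -3 + (45 + C*S) = 42 + C*S)
q(x) = -111/x (q(x) = ((42 + 15*(-25))/x)/3 = ((42 - 375)/x)/3 = (-333/x)/3 = -111/x)
(q(-1219) + M(1074))/(-1123459 + 4438808/(-4455759)) = (-111/(-1219) + 1074)/(-1123459 + 4438808/(-4455759)) = (-111*(-1/1219) + 1074)/(-1123459 + 4438808*(-1/4455759)) = (111/1219 + 1074)/(-1123459 - 403528/405069) = 1309317/(1219*(-455078817199/405069)) = (1309317/1219)*(-405069/455078817199) = -530363727873/554741078165581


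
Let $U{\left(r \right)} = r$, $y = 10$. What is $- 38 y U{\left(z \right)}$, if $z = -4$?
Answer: $1520$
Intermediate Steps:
$- 38 y U{\left(z \right)} = \left(-38\right) 10 \left(-4\right) = \left(-380\right) \left(-4\right) = 1520$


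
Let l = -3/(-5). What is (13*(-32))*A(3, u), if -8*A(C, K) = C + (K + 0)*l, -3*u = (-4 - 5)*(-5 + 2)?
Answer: -624/5 ≈ -124.80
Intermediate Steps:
l = 3/5 (l = -3*(-1/5) = 3/5 ≈ 0.60000)
u = -9 (u = -(-4 - 5)*(-5 + 2)/3 = -(-3)*(-3) = -1/3*27 = -9)
A(C, K) = -3*K/40 - C/8 (A(C, K) = -(C + (K + 0)*(3/5))/8 = -(C + K*(3/5))/8 = -(C + 3*K/5)/8 = -3*K/40 - C/8)
(13*(-32))*A(3, u) = (13*(-32))*(-3/40*(-9) - 1/8*3) = -416*(27/40 - 3/8) = -416*3/10 = -624/5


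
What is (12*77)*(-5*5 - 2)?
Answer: -24948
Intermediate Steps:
(12*77)*(-5*5 - 2) = 924*(-25 - 2) = 924*(-27) = -24948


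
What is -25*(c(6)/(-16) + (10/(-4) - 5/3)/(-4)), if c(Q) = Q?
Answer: -50/3 ≈ -16.667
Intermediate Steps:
-25*(c(6)/(-16) + (10/(-4) - 5/3)/(-4)) = -25*(6/(-16) + (10/(-4) - 5/3)/(-4)) = -25*(6*(-1/16) + (10*(-1/4) - 5*1/3)*(-1/4)) = -25*(-3/8 + (-5/2 - 5/3)*(-1/4)) = -25*(-3/8 - 25/6*(-1/4)) = -25*(-3/8 + 25/24) = -25*2/3 = -50/3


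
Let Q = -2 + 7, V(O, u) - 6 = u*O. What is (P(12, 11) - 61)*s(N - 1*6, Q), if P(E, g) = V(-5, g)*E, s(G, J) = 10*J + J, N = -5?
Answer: -35695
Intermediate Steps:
V(O, u) = 6 + O*u (V(O, u) = 6 + u*O = 6 + O*u)
Q = 5
s(G, J) = 11*J
P(E, g) = E*(6 - 5*g) (P(E, g) = (6 - 5*g)*E = E*(6 - 5*g))
(P(12, 11) - 61)*s(N - 1*6, Q) = (12*(6 - 5*11) - 61)*(11*5) = (12*(6 - 55) - 61)*55 = (12*(-49) - 61)*55 = (-588 - 61)*55 = -649*55 = -35695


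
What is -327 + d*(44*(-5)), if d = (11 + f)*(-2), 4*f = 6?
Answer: 5173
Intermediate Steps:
f = 3/2 (f = (¼)*6 = 3/2 ≈ 1.5000)
d = -25 (d = (11 + 3/2)*(-2) = (25/2)*(-2) = -25)
-327 + d*(44*(-5)) = -327 - 1100*(-5) = -327 - 25*(-220) = -327 + 5500 = 5173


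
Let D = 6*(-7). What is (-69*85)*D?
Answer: 246330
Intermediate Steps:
D = -42
(-69*85)*D = -69*85*(-42) = -5865*(-42) = 246330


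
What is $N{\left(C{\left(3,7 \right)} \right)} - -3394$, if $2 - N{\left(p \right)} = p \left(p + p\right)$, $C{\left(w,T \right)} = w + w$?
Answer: $3324$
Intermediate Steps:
$C{\left(w,T \right)} = 2 w$
$N{\left(p \right)} = 2 - 2 p^{2}$ ($N{\left(p \right)} = 2 - p \left(p + p\right) = 2 - p 2 p = 2 - 2 p^{2}$)
$N{\left(C{\left(3,7 \right)} \right)} - -3394 = \left(2 - 2 \left(2 \cdot 3\right)^{2}\right) - -3394 = \left(2 - 2 \cdot 6^{2}\right) + 3394 = \left(2 - 72\right) + 3394 = -70 + 3394 = 3324$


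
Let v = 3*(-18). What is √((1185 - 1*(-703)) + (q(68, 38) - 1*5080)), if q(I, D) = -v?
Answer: I*√3138 ≈ 56.018*I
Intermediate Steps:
v = -54
q(I, D) = 54 (q(I, D) = -1*(-54) = 54)
√((1185 - 1*(-703)) + (q(68, 38) - 1*5080)) = √((1185 - 1*(-703)) + (54 - 1*5080)) = √((1185 + 703) + (54 - 5080)) = √(1888 - 5026) = √(-3138) = I*√3138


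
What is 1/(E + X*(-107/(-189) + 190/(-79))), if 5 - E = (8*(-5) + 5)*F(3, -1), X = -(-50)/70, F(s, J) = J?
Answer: -104517/3272795 ≈ -0.031935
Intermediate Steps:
X = 5/7 (X = -(-50)/70 = -1*(-5/7) = 5/7 ≈ 0.71429)
E = -30 (E = 5 - (8*(-5) + 5)*(-1) = 5 - (-40 + 5)*(-1) = 5 - (-35)*(-1) = 5 - 1*35 = 5 - 35 = -30)
1/(E + X*(-107/(-189) + 190/(-79))) = 1/(-30 + 5*(-107/(-189) + 190/(-79))/7) = 1/(-30 + 5*(-107*(-1/189) + 190*(-1/79))/7) = 1/(-30 + 5*(107/189 - 190/79)/7) = 1/(-30 + (5/7)*(-27457/14931)) = 1/(-30 - 137285/104517) = 1/(-3272795/104517) = -104517/3272795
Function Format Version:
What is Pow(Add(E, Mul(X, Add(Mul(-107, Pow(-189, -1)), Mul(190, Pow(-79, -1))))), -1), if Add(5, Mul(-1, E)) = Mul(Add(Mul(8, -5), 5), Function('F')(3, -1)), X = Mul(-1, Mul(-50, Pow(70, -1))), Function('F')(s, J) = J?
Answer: Rational(-104517, 3272795) ≈ -0.031935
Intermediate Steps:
X = Rational(5, 7) (X = Mul(-1, Mul(-50, Rational(1, 70))) = Mul(-1, Rational(-5, 7)) = Rational(5, 7) ≈ 0.71429)
E = -30 (E = Add(5, Mul(-1, Mul(Add(Mul(8, -5), 5), -1))) = Add(5, Mul(-1, Mul(Add(-40, 5), -1))) = Add(5, Mul(-1, Mul(-35, -1))) = Add(5, Mul(-1, 35)) = Add(5, -35) = -30)
Pow(Add(E, Mul(X, Add(Mul(-107, Pow(-189, -1)), Mul(190, Pow(-79, -1))))), -1) = Pow(Add(-30, Mul(Rational(5, 7), Add(Mul(-107, Pow(-189, -1)), Mul(190, Pow(-79, -1))))), -1) = Pow(Add(-30, Mul(Rational(5, 7), Add(Mul(-107, Rational(-1, 189)), Mul(190, Rational(-1, 79))))), -1) = Pow(Add(-30, Mul(Rational(5, 7), Add(Rational(107, 189), Rational(-190, 79)))), -1) = Pow(Add(-30, Mul(Rational(5, 7), Rational(-27457, 14931))), -1) = Pow(Add(-30, Rational(-137285, 104517)), -1) = Pow(Rational(-3272795, 104517), -1) = Rational(-104517, 3272795)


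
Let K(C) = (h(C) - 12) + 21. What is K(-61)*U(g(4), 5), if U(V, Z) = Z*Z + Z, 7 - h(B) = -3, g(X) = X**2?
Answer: 570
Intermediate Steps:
h(B) = 10 (h(B) = 7 - 1*(-3) = 7 + 3 = 10)
U(V, Z) = Z + Z**2 (U(V, Z) = Z**2 + Z = Z + Z**2)
K(C) = 19 (K(C) = (10 - 12) + 21 = -2 + 21 = 19)
K(-61)*U(g(4), 5) = 19*(5*(1 + 5)) = 19*(5*6) = 19*30 = 570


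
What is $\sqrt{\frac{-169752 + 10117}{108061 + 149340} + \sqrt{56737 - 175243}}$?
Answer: $\frac{\sqrt{-41090208635 + 66255274801 i \sqrt{118506}}}{257401} \approx 13.108 + 13.131 i$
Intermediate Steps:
$\sqrt{\frac{-169752 + 10117}{108061 + 149340} + \sqrt{56737 - 175243}} = \sqrt{- \frac{159635}{257401} + \sqrt{-118506}} = \sqrt{\left(-159635\right) \frac{1}{257401} + i \sqrt{118506}} = \sqrt{- \frac{159635}{257401} + i \sqrt{118506}}$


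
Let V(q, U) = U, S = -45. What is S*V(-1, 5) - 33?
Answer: -258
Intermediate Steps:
S*V(-1, 5) - 33 = -45*5 - 33 = -225 - 33 = -258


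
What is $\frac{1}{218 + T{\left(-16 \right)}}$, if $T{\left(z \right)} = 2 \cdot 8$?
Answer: $\frac{1}{234} \approx 0.0042735$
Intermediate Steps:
$T{\left(z \right)} = 16$
$\frac{1}{218 + T{\left(-16 \right)}} = \frac{1}{218 + 16} = \frac{1}{234}$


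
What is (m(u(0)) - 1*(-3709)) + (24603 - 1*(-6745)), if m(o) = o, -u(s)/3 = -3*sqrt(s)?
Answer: 35057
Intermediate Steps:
u(s) = 9*sqrt(s) (u(s) = -(-9)*sqrt(s) = 9*sqrt(s))
(m(u(0)) - 1*(-3709)) + (24603 - 1*(-6745)) = (9*sqrt(0) - 1*(-3709)) + (24603 - 1*(-6745)) = (9*0 + 3709) + (24603 + 6745) = (0 + 3709) + 31348 = 3709 + 31348 = 35057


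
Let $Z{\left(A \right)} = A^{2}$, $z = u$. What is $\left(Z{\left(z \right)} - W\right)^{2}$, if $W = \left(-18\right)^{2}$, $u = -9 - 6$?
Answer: $9801$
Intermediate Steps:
$u = -15$ ($u = -9 - 6 = -15$)
$z = -15$
$W = 324$
$\left(Z{\left(z \right)} - W\right)^{2} = \left(\left(-15\right)^{2} - 324\right)^{2} = \left(225 - 324\right)^{2} = \left(-99\right)^{2} = 9801$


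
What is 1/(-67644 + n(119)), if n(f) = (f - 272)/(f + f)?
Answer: -14/947025 ≈ -1.4783e-5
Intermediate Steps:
n(f) = (-272 + f)/(2*f) (n(f) = (-272 + f)/((2*f)) = (-272 + f)*(1/(2*f)) = (-272 + f)/(2*f))
1/(-67644 + n(119)) = 1/(-67644 + (½)*(-272 + 119)/119) = 1/(-67644 + (½)*(1/119)*(-153)) = 1/(-67644 - 9/14) = 1/(-947025/14) = -14/947025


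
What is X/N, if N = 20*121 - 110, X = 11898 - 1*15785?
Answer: -3887/2310 ≈ -1.6827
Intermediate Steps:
X = -3887 (X = 11898 - 15785 = -3887)
N = 2310 (N = 2420 - 110 = 2310)
X/N = -3887/2310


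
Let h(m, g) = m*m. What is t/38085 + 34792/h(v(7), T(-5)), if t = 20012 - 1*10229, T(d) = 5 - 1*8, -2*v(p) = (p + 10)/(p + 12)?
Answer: 637793273789/3668855 ≈ 1.7384e+5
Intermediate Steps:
v(p) = -(10 + p)/(2*(12 + p)) (v(p) = -(p + 10)/(2*(p + 12)) = -(10 + p)/(2*(12 + p)))
T(d) = -3 (T(d) = 5 - 8 = -3)
t = 9783 (t = 20012 - 10229 = 9783)
h(m, g) = m**2
t/38085 + 34792/h(v(7), T(-5)) = 9783/38085 + 34792/(((-10 - 1*7)/(2*(12 + 7)))**2) = 9783*(1/38085) + 34792/(((1/2)*(-10 - 7)/19)**2) = 3261/12695 + 34792/(((1/2)*(1/19)*(-17))**2) = 3261/12695 + 34792/((-17/38)**2) = 3261/12695 + 34792/(289/1444) = 3261/12695 + 34792*(1444/289) = 3261/12695 + 50239648/289 = 637793273789/3668855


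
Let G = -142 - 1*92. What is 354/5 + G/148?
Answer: 25611/370 ≈ 69.219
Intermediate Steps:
G = -234 (G = -142 - 92 = -234)
354/5 + G/148 = 354/5 - 234/148 = 354*(⅕) - 234*1/148 = 354/5 - 117/74 = 25611/370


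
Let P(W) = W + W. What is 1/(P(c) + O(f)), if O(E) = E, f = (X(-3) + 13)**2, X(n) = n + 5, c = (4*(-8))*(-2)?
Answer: 1/353 ≈ 0.0028329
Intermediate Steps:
c = 64 (c = -32*(-2) = 64)
X(n) = 5 + n
P(W) = 2*W
f = 225 (f = ((5 - 3) + 13)**2 = (2 + 13)**2 = 15**2 = 225)
1/(P(c) + O(f)) = 1/(2*64 + 225) = 1/(128 + 225) = 1/353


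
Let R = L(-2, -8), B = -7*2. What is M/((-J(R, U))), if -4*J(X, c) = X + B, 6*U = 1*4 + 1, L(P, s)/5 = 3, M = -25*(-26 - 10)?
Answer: 3600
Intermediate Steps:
M = 900 (M = -25*(-36) = 900)
L(P, s) = 15 (L(P, s) = 5*3 = 15)
U = 5/6 (U = (1*4 + 1)/6 = (4 + 1)/6 = (1/6)*5 = 5/6 ≈ 0.83333)
B = -14
R = 15
J(X, c) = 7/2 - X/4 (J(X, c) = -(X - 14)/4 = -(-14 + X)/4 = 7/2 - X/4)
M/((-J(R, U))) = 900/((-(7/2 - 1/4*15))) = 900/((-(7/2 - 15/4))) = 900/((-1*(-1/4))) = 900/(1/4) = 900*4 = 3600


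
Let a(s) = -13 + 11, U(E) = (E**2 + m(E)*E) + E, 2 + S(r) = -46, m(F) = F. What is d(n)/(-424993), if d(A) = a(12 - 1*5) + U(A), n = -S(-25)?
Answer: -4654/424993 ≈ -0.010951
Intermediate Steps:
S(r) = -48 (S(r) = -2 - 46 = -48)
U(E) = E + 2*E**2 (U(E) = (E**2 + E*E) + E = (E**2 + E**2) + E = 2*E**2 + E = E + 2*E**2)
n = 48 (n = -1*(-48) = 48)
a(s) = -2
d(A) = -2 + A*(1 + 2*A)
d(n)/(-424993) = (-2 + 48*(1 + 2*48))/(-424993) = (-2 + 48*(1 + 96))*(-1/424993) = (-2 + 48*97)*(-1/424993) = (-2 + 4656)*(-1/424993) = 4654*(-1/424993) = -4654/424993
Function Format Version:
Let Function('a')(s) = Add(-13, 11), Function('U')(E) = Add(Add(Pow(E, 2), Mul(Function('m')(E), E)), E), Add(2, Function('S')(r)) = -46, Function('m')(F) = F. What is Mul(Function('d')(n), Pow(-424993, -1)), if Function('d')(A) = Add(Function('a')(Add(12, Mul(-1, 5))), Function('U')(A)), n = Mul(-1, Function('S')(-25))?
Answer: Rational(-4654, 424993) ≈ -0.010951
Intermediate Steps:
Function('S')(r) = -48 (Function('S')(r) = Add(-2, -46) = -48)
Function('U')(E) = Add(E, Mul(2, Pow(E, 2))) (Function('U')(E) = Add(Add(Pow(E, 2), Mul(E, E)), E) = Add(Add(Pow(E, 2), Pow(E, 2)), E) = Add(Mul(2, Pow(E, 2)), E) = Add(E, Mul(2, Pow(E, 2))))
n = 48 (n = Mul(-1, -48) = 48)
Function('a')(s) = -2
Function('d')(A) = Add(-2, Mul(A, Add(1, Mul(2, A))))
Mul(Function('d')(n), Pow(-424993, -1)) = Mul(Add(-2, Mul(48, Add(1, Mul(2, 48)))), Pow(-424993, -1)) = Mul(Add(-2, Mul(48, Add(1, 96))), Rational(-1, 424993)) = Mul(Add(-2, Mul(48, 97)), Rational(-1, 424993)) = Mul(Add(-2, 4656), Rational(-1, 424993)) = Mul(4654, Rational(-1, 424993)) = Rational(-4654, 424993)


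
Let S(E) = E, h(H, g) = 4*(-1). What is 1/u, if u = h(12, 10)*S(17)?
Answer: -1/68 ≈ -0.014706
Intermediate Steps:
h(H, g) = -4
u = -68 (u = -4*17 = -68)
1/u = 1/(-68) = -1/68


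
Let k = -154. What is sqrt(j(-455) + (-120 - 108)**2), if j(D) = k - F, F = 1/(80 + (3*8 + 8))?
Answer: sqrt(40634713)/28 ≈ 227.66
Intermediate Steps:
F = 1/112 (F = 1/(80 + (24 + 8)) = 1/(80 + 32) = 1/112 ≈ 0.0089286)
j(D) = -17249/112 (j(D) = -154 - 1*1/112 = -154 - 1/112 = -17249/112)
sqrt(j(-455) + (-120 - 108)**2) = sqrt(-17249/112 + (-120 - 108)**2) = sqrt(-17249/112 + (-228)**2) = sqrt(-17249/112 + 51984) = sqrt(5804959/112) = sqrt(40634713)/28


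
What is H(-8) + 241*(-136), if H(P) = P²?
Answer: -32712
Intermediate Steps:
H(-8) + 241*(-136) = (-8)² + 241*(-136) = 64 - 32776 = -32712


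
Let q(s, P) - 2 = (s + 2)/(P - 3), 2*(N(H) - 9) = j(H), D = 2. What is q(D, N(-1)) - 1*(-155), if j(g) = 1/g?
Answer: 1735/11 ≈ 157.73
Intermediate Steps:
N(H) = 9 + 1/(2*H)
q(s, P) = 2 + (2 + s)/(-3 + P) (q(s, P) = 2 + (s + 2)/(P - 3) = 2 + (2 + s)/(-3 + P))
q(D, N(-1)) - 1*(-155) = (-4 + 2 + 2*(9 + (½)/(-1)))/(-3 + (9 + (½)/(-1))) - 1*(-155) = (-4 + 2 + 2*(9 + (½)*(-1)))/(-3 + (9 + (½)*(-1))) + 155 = (-4 + 2 + 2*(9 - ½))/(-3 + (9 - ½)) + 155 = (-4 + 2 + 2*(17/2))/(-3 + 17/2) + 155 = (-4 + 2 + 17)/(11/2) + 155 = (2/11)*15 + 155 = 30/11 + 155 = 1735/11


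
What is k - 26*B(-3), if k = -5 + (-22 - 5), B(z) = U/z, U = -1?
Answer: -122/3 ≈ -40.667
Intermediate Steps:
B(z) = -1/z
k = -32 (k = -5 - 27 = -32)
k - 26*B(-3) = -32 - (-26)/(-3) = -32 - (-26)*(-1)/3 = -32 - 26*⅓ = -32 - 26/3 = -122/3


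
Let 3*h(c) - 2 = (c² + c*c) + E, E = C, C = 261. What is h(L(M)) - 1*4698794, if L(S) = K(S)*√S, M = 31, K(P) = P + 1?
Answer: -14032631/3 ≈ -4.6775e+6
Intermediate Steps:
K(P) = 1 + P
E = 261
L(S) = √S*(1 + S) (L(S) = (1 + S)*√S = √S*(1 + S))
h(c) = 263/3 + 2*c²/3 (h(c) = ⅔ + ((c² + c*c) + 261)/3 = ⅔ + ((c² + c²) + 261)/3 = ⅔ + (2*c² + 261)/3 = ⅔ + (261 + 2*c²)/3 = ⅔ + (87 + 2*c²/3) = 263/3 + 2*c²/3)
h(L(M)) - 1*4698794 = (263/3 + 2*(√31*(1 + 31))²/3) - 1*4698794 = (263/3 + 2*(√31*32)²/3) - 4698794 = (263/3 + 2*(32*√31)²/3) - 4698794 = (263/3 + (⅔)*31744) - 4698794 = (263/3 + 63488/3) - 4698794 = 63751/3 - 4698794 = -14032631/3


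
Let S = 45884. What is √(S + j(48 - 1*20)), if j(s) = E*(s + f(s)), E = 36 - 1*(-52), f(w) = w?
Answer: 2*√12703 ≈ 225.42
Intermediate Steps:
E = 88 (E = 36 + 52 = 88)
j(s) = 176*s (j(s) = 88*(s + s) = 88*(2*s) = 176*s)
√(S + j(48 - 1*20)) = √(45884 + 176*(48 - 1*20)) = √(45884 + 176*(48 - 20)) = √(45884 + 176*28) = √(45884 + 4928) = √50812 = 2*√12703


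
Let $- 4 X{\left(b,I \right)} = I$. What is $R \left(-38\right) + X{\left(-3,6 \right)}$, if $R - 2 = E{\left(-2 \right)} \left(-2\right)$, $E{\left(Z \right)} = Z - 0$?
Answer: $- \frac{459}{2} \approx -229.5$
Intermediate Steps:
$E{\left(Z \right)} = Z$ ($E{\left(Z \right)} = Z + 0 = Z$)
$R = 6$ ($R = 2 - -4 = 2 + 4 = 6$)
$X{\left(b,I \right)} = - \frac{I}{4}$
$R \left(-38\right) + X{\left(-3,6 \right)} = 6 \left(-38\right) - \frac{3}{2} = -228 - \frac{3}{2} = - \frac{459}{2}$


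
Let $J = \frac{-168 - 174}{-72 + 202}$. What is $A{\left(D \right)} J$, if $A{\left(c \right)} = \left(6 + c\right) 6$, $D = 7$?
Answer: $- \frac{1026}{5} \approx -205.2$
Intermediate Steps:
$J = - \frac{171}{65}$ ($J = - \frac{342}{130} = \left(-342\right) \frac{1}{130} = - \frac{171}{65} \approx -2.6308$)
$A{\left(c \right)} = 36 + 6 c$
$A{\left(D \right)} J = \left(36 + 6 \cdot 7\right) \left(- \frac{171}{65}\right) = \left(36 + 42\right) \left(- \frac{171}{65}\right) = 78 \left(- \frac{171}{65}\right) = - \frac{1026}{5}$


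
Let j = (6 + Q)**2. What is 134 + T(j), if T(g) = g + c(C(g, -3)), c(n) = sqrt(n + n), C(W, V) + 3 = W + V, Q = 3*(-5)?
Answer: 215 + 5*sqrt(6) ≈ 227.25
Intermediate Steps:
Q = -15
C(W, V) = -3 + V + W (C(W, V) = -3 + (W + V) = -3 + (V + W) = -3 + V + W)
c(n) = sqrt(2)*sqrt(n) (c(n) = sqrt(2*n) = sqrt(2)*sqrt(n))
j = 81 (j = (6 - 15)**2 = (-9)**2 = 81)
T(g) = g + sqrt(2)*sqrt(-6 + g) (T(g) = g + sqrt(2)*sqrt(-3 - 3 + g) = g + sqrt(2)*sqrt(-6 + g))
134 + T(j) = 134 + (81 + sqrt(-12 + 2*81)) = 134 + (81 + sqrt(-12 + 162)) = 134 + (81 + sqrt(150)) = 134 + (81 + 5*sqrt(6)) = 215 + 5*sqrt(6)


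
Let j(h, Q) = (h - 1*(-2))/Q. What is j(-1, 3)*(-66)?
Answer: -22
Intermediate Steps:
j(h, Q) = (2 + h)/Q (j(h, Q) = (h + 2)/Q = (2 + h)/Q)
j(-1, 3)*(-66) = ((2 - 1)/3)*(-66) = ((⅓)*1)*(-66) = (⅓)*(-66) = -22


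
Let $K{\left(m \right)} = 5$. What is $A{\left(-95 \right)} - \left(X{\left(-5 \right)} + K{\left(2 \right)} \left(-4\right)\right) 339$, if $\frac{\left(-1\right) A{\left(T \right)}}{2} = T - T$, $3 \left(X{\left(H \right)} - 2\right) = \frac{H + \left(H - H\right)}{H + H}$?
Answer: $\frac{12091}{2} \approx 6045.5$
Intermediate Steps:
$X{\left(H \right)} = \frac{13}{6}$ ($X{\left(H \right)} = 2 + \frac{\left(H + \left(H - H\right)\right) \frac{1}{H + H}}{3} = 2 + \frac{\left(H + 0\right) \frac{1}{2 H}}{3} = 2 + \frac{H \frac{1}{2 H}}{3} = 2 + \frac{1}{3} \cdot \frac{1}{2} = 2 + \frac{1}{6} = \frac{13}{6}$)
$A{\left(T \right)} = 0$ ($A{\left(T \right)} = - 2 \left(T - T\right) = \left(-2\right) 0 = 0$)
$A{\left(-95 \right)} - \left(X{\left(-5 \right)} + K{\left(2 \right)} \left(-4\right)\right) 339 = 0 - \left(\frac{13}{6} + 5 \left(-4\right)\right) 339 = 0 - \left(\frac{13}{6} - 20\right) 339 = 0 - \left(- \frac{107}{6}\right) 339 = 0 - - \frac{12091}{2} = 0 + \frac{12091}{2} = \frac{12091}{2}$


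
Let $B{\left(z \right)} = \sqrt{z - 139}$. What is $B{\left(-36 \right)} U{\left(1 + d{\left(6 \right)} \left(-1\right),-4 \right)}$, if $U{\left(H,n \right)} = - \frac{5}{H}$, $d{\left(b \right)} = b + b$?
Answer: $\frac{25 i \sqrt{7}}{11} \approx 6.0131 i$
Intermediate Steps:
$d{\left(b \right)} = 2 b$
$B{\left(z \right)} = \sqrt{-139 + z}$
$B{\left(-36 \right)} U{\left(1 + d{\left(6 \right)} \left(-1\right),-4 \right)} = \sqrt{-139 - 36} \left(- \frac{5}{1 + 2 \cdot 6 \left(-1\right)}\right) = \sqrt{-175} \left(- \frac{5}{1 + 12 \left(-1\right)}\right) = 5 i \sqrt{7} \left(- \frac{5}{1 - 12}\right) = 5 i \sqrt{7} \left(- \frac{5}{-11}\right) = 5 i \sqrt{7} \left(\left(-5\right) \left(- \frac{1}{11}\right)\right) = 5 i \sqrt{7} \cdot \frac{5}{11} = \frac{25 i \sqrt{7}}{11}$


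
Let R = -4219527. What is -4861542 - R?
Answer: -642015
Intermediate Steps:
-4861542 - R = -4861542 - 1*(-4219527) = -4861542 + 4219527 = -642015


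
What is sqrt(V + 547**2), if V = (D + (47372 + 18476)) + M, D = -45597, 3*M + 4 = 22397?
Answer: sqrt(2942319)/3 ≈ 571.77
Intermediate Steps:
M = 22393/3 (M = -4/3 + (1/3)*22397 = -4/3 + 22397/3 = 22393/3 ≈ 7464.3)
V = 83146/3 (V = (-45597 + (47372 + 18476)) + 22393/3 = (-45597 + 65848) + 22393/3 = 20251 + 22393/3 = 83146/3 ≈ 27715.)
sqrt(V + 547**2) = sqrt(83146/3 + 547**2) = sqrt(83146/3 + 299209) = sqrt(980773/3) = sqrt(2942319)/3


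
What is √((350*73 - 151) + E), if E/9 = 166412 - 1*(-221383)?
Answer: 7*√71746 ≈ 1875.0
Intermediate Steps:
E = 3490155 (E = 9*(166412 - 1*(-221383)) = 9*(166412 + 221383) = 9*387795 = 3490155)
√((350*73 - 151) + E) = √((350*73 - 151) + 3490155) = √((25550 - 151) + 3490155) = √(25399 + 3490155) = √3515554 = 7*√71746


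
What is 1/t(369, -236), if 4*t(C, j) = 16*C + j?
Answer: 1/1417 ≈ 0.00070572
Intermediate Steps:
t(C, j) = 4*C + j/4 (t(C, j) = (16*C + j)/4 = (j + 16*C)/4 = 4*C + j/4)
1/t(369, -236) = 1/(4*369 + (¼)*(-236)) = 1/(1476 - 59) = 1/1417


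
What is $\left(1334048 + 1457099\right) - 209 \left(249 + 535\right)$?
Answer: $2627291$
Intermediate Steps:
$\left(1334048 + 1457099\right) - 209 \left(249 + 535\right) = 2791147 - 163856 = 2627291$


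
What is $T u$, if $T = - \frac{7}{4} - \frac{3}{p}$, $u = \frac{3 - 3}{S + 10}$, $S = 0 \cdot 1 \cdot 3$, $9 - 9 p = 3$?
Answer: $0$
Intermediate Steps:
$p = \frac{2}{3}$ ($p = 1 - \frac{1}{3} = \frac{2}{3} \approx 0.66667$)
$S = 0$ ($S = 0 \cdot 3 = 0$)
$u = 0$ ($u = \frac{3 - 3}{0 + 10} = \frac{0}{10} = 0 \cdot \frac{1}{10} = 0$)
$T = - \frac{25}{4}$ ($T = - \frac{7}{4} - \frac{3}{\frac{2}{3}} = \left(-7\right) \frac{1}{4} - \frac{9}{2} = - \frac{7}{4} - \frac{9}{2} = - \frac{25}{4} \approx -6.25$)
$T u = \left(- \frac{25}{4}\right) 0 = 0$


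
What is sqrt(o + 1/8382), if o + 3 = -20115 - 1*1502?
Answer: I*sqrt(1518976308498)/8382 ≈ 147.04*I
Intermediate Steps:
o = -21620 (o = -3 + (-20115 - 1*1502) = -3 + (-20115 - 1502) = -3 - 21617 = -21620)
sqrt(o + 1/8382) = sqrt(-21620 + 1/8382) = sqrt(-181218839/8382) = I*sqrt(1518976308498)/8382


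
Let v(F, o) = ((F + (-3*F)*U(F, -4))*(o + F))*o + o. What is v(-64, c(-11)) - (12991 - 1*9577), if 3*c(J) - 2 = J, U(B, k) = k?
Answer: -170649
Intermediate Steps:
c(J) = ⅔ + J/3
v(F, o) = o + 13*F*o*(F + o) (v(F, o) = ((F - 3*F*(-4))*(o + F))*o + o = ((F + 12*F)*(F + o))*o + o = ((13*F)*(F + o))*o + o = (13*F*(F + o))*o + o = 13*F*o*(F + o) + o = o + 13*F*o*(F + o))
v(-64, c(-11)) - (12991 - 1*9577) = (⅔ + (⅓)*(-11))*(1 + 13*(-64)² + 13*(-64)*(⅔ + (⅓)*(-11))) - (12991 - 1*9577) = (⅔ - 11/3)*(1 + 13*4096 + 13*(-64)*(⅔ - 11/3)) - (12991 - 9577) = -3*(1 + 53248 + 13*(-64)*(-3)) - 1*3414 = -3*(1 + 53248 + 2496) - 3414 = -3*55745 - 3414 = -167235 - 3414 = -170649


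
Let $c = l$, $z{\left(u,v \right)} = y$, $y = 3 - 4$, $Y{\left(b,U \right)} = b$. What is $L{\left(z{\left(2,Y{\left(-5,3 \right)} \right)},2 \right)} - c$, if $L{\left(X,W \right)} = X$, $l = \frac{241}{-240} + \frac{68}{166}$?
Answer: $- \frac{8077}{19920} \approx -0.40547$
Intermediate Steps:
$y = -1$ ($y = 3 - 4 = -1$)
$l = - \frac{11843}{19920}$ ($l = 241 \left(- \frac{1}{240}\right) + 68 \cdot \frac{1}{166} = - \frac{241}{240} + \frac{34}{83} = - \frac{11843}{19920} \approx -0.59453$)
$z{\left(u,v \right)} = -1$
$c = - \frac{11843}{19920} \approx -0.59453$
$L{\left(z{\left(2,Y{\left(-5,3 \right)} \right)},2 \right)} - c = -1 - - \frac{11843}{19920} = -1 + \frac{11843}{19920} = - \frac{8077}{19920}$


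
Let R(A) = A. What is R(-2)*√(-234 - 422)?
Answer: -8*I*√41 ≈ -51.225*I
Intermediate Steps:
R(-2)*√(-234 - 422) = -2*√(-234 - 422) = -8*I*√41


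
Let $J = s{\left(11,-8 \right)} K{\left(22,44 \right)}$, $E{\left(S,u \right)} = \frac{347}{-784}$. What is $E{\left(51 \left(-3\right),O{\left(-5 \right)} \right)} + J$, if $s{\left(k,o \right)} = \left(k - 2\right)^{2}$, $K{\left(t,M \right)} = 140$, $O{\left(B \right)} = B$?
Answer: $\frac{8890213}{784} \approx 11340.0$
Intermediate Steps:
$E{\left(S,u \right)} = - \frac{347}{784}$ ($E{\left(S,u \right)} = 347 \left(- \frac{1}{784}\right) = - \frac{347}{784}$)
$s{\left(k,o \right)} = \left(-2 + k\right)^{2}$ ($s{\left(k,o \right)} = \left(k - 2\right)^{2} = \left(-2 + k\right)^{2}$)
$J = 11340$ ($J = \left(-2 + 11\right)^{2} \cdot 140 = 9^{2} \cdot 140 = 81 \cdot 140 = 11340$)
$E{\left(51 \left(-3\right),O{\left(-5 \right)} \right)} + J = - \frac{347}{784} + 11340 = \frac{8890213}{784}$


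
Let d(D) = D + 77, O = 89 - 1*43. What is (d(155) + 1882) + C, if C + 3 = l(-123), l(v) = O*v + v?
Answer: -3670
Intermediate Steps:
O = 46 (O = 89 - 43 = 46)
l(v) = 47*v (l(v) = 46*v + v = 47*v)
C = -5784 (C = -3 + 47*(-123) = -3 - 5781 = -5784)
d(D) = 77 + D
(d(155) + 1882) + C = ((77 + 155) + 1882) - 5784 = (232 + 1882) - 5784 = 2114 - 5784 = -3670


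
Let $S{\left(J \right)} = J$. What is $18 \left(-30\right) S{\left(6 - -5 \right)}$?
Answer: $-5940$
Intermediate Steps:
$18 \left(-30\right) S{\left(6 - -5 \right)} = 18 \left(-30\right) \left(6 - -5\right) = - 540 \left(6 + 5\right) = \left(-540\right) 11 = -5940$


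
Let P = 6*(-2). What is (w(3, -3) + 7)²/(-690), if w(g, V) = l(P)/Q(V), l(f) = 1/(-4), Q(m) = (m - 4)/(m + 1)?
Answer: -9409/135240 ≈ -0.069573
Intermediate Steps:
Q(m) = (-4 + m)/(1 + m)
P = -12
l(f) = -¼
w(g, V) = -(1 + V)/(4*(-4 + V)) (w(g, V) = -(1 + V)/(-4 + V)/4 = -(1 + V)/(4*(-4 + V)))
(w(3, -3) + 7)²/(-690) = ((-1 - 1*(-3))/(4*(-4 - 3)) + 7)²/(-690) = ((¼)*(-1 + 3)/(-7) + 7)²*(-1/690) = ((¼)*(-⅐)*2 + 7)²*(-1/690) = (-1/14 + 7)²*(-1/690) = (97/14)²*(-1/690) = (9409/196)*(-1/690) = -9409/135240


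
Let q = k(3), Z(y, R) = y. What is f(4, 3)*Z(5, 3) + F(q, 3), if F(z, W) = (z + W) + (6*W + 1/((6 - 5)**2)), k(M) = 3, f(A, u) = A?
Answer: 45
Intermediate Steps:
q = 3
F(z, W) = 1 + z + 7*W (F(z, W) = (W + z) + (6*W + 1/(1**2)) = (W + z) + (6*W + 1/1) = (W + z) + (6*W + 1) = (W + z) + (1 + 6*W) = 1 + z + 7*W)
f(4, 3)*Z(5, 3) + F(q, 3) = 4*5 + (1 + 3 + 7*3) = 20 + (1 + 3 + 21) = 20 + 25 = 45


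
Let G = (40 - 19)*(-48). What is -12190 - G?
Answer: -11182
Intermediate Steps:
G = -1008 (G = 21*(-48) = -1008)
-12190 - G = -12190 - 1*(-1008) = -12190 + 1008 = -11182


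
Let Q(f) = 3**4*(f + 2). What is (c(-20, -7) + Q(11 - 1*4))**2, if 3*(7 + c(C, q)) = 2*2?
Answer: 4708900/9 ≈ 5.2321e+5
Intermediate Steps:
c(C, q) = -17/3 (c(C, q) = -7 + (2*2)/3 = -7 + (1/3)*4 = -7 + 4/3 = -17/3)
Q(f) = 162 + 81*f (Q(f) = 81*(2 + f) = 162 + 81*f)
(c(-20, -7) + Q(11 - 1*4))**2 = (-17/3 + (162 + 81*(11 - 1*4)))**2 = (-17/3 + (162 + 81*(11 - 4)))**2 = (-17/3 + (162 + 81*7))**2 = (-17/3 + (162 + 567))**2 = (-17/3 + 729)**2 = (2170/3)**2 = 4708900/9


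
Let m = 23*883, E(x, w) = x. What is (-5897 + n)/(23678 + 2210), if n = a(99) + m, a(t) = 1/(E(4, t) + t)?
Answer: 1484437/2666464 ≈ 0.55671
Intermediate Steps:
a(t) = 1/(4 + t)
m = 20309
n = 2091828/103 (n = 1/(4 + 99) + 20309 = 1/103 + 20309 = 2091828/103 ≈ 20309.)
(-5897 + n)/(23678 + 2210) = (-5897 + 2091828/103)/(23678 + 2210) = (1484437/103)/25888 = (1484437/103)*(1/25888) = 1484437/2666464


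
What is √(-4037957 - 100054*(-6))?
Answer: I*√3437633 ≈ 1854.1*I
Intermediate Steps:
√(-4037957 - 100054*(-6)) = √(-4037957 + 600324) = √(-3437633) = I*√3437633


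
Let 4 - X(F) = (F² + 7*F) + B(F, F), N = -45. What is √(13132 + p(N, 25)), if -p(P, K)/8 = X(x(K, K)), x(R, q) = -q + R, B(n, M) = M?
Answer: 10*√131 ≈ 114.46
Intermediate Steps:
x(R, q) = R - q
X(F) = 4 - F² - 8*F (X(F) = 4 - ((F² + 7*F) + F) = 4 - (F² + 8*F) = 4 + (-F² - 8*F) = 4 - F² - 8*F)
p(P, K) = -32 (p(P, K) = -8*(4 - (K - K)² - 8*(K - K)) = -8*(4 - 1*0² - 8*0) = -8*(4 - 1*0 + 0) = -8*(4 + 0 + 0) = -8*4 = -32)
√(13132 + p(N, 25)) = √(13132 - 32) = √13100 = 10*√131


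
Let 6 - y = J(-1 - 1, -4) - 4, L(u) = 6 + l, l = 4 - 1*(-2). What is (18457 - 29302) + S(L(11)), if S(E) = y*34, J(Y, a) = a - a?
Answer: -10505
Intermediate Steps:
J(Y, a) = 0
l = 6 (l = 4 + 2 = 6)
L(u) = 12 (L(u) = 6 + 6 = 12)
y = 10 (y = 6 - (0 - 4) = 6 - 1*(-4) = 6 + 4 = 10)
S(E) = 340 (S(E) = 10*34 = 340)
(18457 - 29302) + S(L(11)) = (18457 - 29302) + 340 = -10845 + 340 = -10505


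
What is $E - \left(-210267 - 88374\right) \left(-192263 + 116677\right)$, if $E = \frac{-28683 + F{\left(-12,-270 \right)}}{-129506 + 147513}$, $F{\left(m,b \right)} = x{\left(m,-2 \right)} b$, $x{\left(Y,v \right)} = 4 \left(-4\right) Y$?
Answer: $- \frac{406473426898905}{18007} \approx -2.2573 \cdot 10^{10}$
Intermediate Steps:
$x{\left(Y,v \right)} = - 16 Y$
$F{\left(m,b \right)} = - 16 b m$ ($F{\left(m,b \right)} = - 16 m b = - 16 b m$)
$E = - \frac{80523}{18007}$ ($E = \frac{-28683 - \left(-4320\right) \left(-12\right)}{-129506 + 147513} = \frac{-28683 - 51840}{18007} = \left(-80523\right) \frac{1}{18007} = - \frac{80523}{18007} \approx -4.4718$)
$E - \left(-210267 - 88374\right) \left(-192263 + 116677\right) = - \frac{80523}{18007} - \left(-210267 - 88374\right) \left(-192263 + 116677\right) = - \frac{80523}{18007} - \left(-298641\right) \left(-75586\right) = - \frac{80523}{18007} - 22573078626 = - \frac{406473426898905}{18007}$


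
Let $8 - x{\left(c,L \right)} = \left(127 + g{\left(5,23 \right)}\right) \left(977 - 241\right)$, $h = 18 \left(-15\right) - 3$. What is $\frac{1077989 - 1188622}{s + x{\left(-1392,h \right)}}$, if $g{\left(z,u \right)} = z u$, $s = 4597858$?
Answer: $- \frac{110633}{4419754} \approx -0.025031$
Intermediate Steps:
$h = -273$ ($h = -270 + \left(-8 + 5\right) = -270 - 3 = -273$)
$g{\left(z,u \right)} = u z$
$x{\left(c,L \right)} = -178104$ ($x{\left(c,L \right)} = 8 - \left(127 + 23 \cdot 5\right) \left(977 - 241\right) = 8 - \left(127 + 115\right) 736 = 8 - 242 \cdot 736 = 8 - 178112 = -178104$)
$\frac{1077989 - 1188622}{s + x{\left(-1392,h \right)}} = \frac{1077989 - 1188622}{4597858 - 178104} = - \frac{110633}{4419754}$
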